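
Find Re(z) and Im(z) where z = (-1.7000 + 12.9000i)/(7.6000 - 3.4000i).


Multiply by conjugate: (-1.7000 + 12.9000i)(7.6000 + 3.4000i) / (7.6^2 + (-3.4)^2)
Numerator real = -1.7*7.6 + 12.9*(-3.4) = -56.78
Numerator imag = 12.9*7.6 - (-1.7)*(-3.4) = 92.26
Denominator = 69.32
Re(z) = -56.78/69.32 = -0.8191
Im(z) = 92.26/69.32 = 1.3309

Re(z) = -0.8191, Im(z) = 1.3309


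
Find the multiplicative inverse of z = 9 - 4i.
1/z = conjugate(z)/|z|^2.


|z|^2 = 81+16 = 97
1/z = (9 + 4i)/97

1/z = 0.0928 + 0.0412i


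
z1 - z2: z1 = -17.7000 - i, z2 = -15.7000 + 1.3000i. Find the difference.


Real: -17.7 + 15.7 = -2
Imag: -1 - 1.3 = -2.3

-2.0000 - 2.3000i


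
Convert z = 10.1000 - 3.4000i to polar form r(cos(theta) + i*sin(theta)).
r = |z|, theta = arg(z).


r = sqrt(102.01+11.56) = sqrt(113.57) = 10.6569
theta = atan2(-3.4, 10.1) = -18.6050 degrees

r = 10.6569, theta = -18.6050 degrees


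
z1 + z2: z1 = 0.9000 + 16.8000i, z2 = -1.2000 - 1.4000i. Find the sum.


Real: 0.9 - 1.2 = -0.3
Imag: 16.8 - 1.4 = 15.4

-0.3000 + 15.4000i


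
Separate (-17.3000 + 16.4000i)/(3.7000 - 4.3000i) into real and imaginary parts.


Multiply by conjugate: (-17.3000 + 16.4000i)(3.7000 + 4.3000i) / (3.7^2 + (-4.3)^2)
Numerator real = -17.3*3.7 + 16.4*(-4.3) = -134.53
Numerator imag = 16.4*3.7 - (-17.3)*(-4.3) = -13.71
Denominator = 32.18
Re(z) = -134.53/32.18 = -4.1805
Im(z) = -13.71/32.18 = -0.4260

Re(z) = -4.1805, Im(z) = -0.4260


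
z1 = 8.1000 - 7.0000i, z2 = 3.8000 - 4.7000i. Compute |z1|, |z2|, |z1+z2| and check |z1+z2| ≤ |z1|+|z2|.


|z1| = sqrt(8.1^2 + (-7)^2) = sqrt(114.61) = 10.7056
|z2| = sqrt(3.8^2 + (-4.7)^2) = sqrt(36.53) = 6.0440
z1+z2 = 11.9000 - 11.7000i
|z1+z2| = sqrt(278.5) = 16.6883
|z1|+|z2| = 10.7056 + 6.0440 = 16.7496

|z1+z2| = 16.6883 ≤ |z1|+|z2| = 16.7496 (verified)


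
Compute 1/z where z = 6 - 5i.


|z|^2 = 36+25 = 61
1/z = (6 + 5i)/61

1/z = 0.0984 + 0.0820i


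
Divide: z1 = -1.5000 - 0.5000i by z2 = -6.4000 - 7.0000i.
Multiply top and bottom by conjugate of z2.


Conjugate of z2 = -6.4000 + 7.0000i
Numerator: (-1.5000 - 0.5000i)(-6.4000 + 7.0000i) = 13.1000 - 7.3000i
Denominator: (-6.4)^2 + (-7)^2 = 89.96
Result = (13.1000 - 7.3000i)/89.96

0.1456 - 0.0811i


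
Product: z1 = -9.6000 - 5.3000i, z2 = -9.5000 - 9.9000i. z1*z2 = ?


Real = -9.6*(-9.5) - (-5.3)*(-9.9) = 91.2 - 52.47 = 38.73
Imag = -9.6*(-9.9) - (9.5)*(-5.3) = 95.04 + 50.35 = 145.39

38.7300 + 145.3900i


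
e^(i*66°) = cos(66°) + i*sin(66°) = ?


cos(66°) = 0.4067
sin(66°) = 0.9135

e^(i*66°) = 0.4067 + 0.9135i


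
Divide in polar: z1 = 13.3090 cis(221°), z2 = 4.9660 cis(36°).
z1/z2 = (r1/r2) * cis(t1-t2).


r = 13.3090 / 4.9660 = 2.6800
theta = 221° - 36° = 185° = 185° (mod 360)

2.6800 cis(185°)


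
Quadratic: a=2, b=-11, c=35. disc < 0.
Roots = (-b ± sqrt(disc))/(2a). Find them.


disc = (-11)^2 - 4*2*35 = 121 - 280 = -159
sqrt(|disc|) = sqrt(159) = 12.6095
Real part = 11/(2*2) = 2.7500
Imag part = 12.6095/(2*2) = 3.1524

2.7500 ± 3.1524i


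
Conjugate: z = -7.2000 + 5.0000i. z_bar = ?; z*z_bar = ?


z_bar = -7.2000 - 5.0000i
z*z_bar = (-7.2)^2 + 5^2 = 51.84 + 25 = 76.84

z_bar = -7.2000 - 5.0000i, z*z_bar = 76.84


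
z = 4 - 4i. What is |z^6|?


|z| = sqrt(16+16) = sqrt(32) = 5.6569
|z^6| = |z|^6 = (sqrt(32))^6 = 32^3 = 32768

|z^6| = 32768


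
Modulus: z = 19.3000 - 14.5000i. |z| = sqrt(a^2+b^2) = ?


|z| = sqrt(19.3^2 + (-14.5)^2) = sqrt(372.49 + 210.25) = sqrt(582.74) = 24.1400

|z| = 24.1400


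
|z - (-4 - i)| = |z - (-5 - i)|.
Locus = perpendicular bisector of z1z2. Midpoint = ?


Equal distances means the locus is the perpendicular bisector of z1 and z2.
Midpoint = ((-4+(-5))/2, (-1+(-1))/2) = (-4.5000, -1.0000)

Perpendicular bisector through (-4.5000, -1.0000)


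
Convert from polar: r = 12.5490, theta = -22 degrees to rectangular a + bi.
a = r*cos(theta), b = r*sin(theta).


a = 12.5490*cos(-22°) = 12.5490*0.92718 = 11.6352
b = 12.5490*sin(-22°) = 12.5490*(-0.3746) = -4.7009

11.6352 - 4.7009i


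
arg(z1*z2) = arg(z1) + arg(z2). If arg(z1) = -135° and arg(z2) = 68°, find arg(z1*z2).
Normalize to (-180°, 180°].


arg(z1*z2) = -135° + 68° = -67°
Normalized to (-180°, 180°]: -67°

-67°


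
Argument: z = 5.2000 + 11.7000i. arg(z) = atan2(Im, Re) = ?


Re = 5.2, Im = 11.7
arg = atan2(11.7, 5.2) = 66.0375 degrees

arg(z) = 66.0375 degrees


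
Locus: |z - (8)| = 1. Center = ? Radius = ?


|z - z0| = r is a circle with center z0 and radius r.
Center = (8, 0), radius = 1

Circle with center (8, 0) and radius 1


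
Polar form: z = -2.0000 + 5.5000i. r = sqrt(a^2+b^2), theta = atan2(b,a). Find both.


r = sqrt(4+30.25) = sqrt(34.25) = 5.8523
theta = atan2(5.5, -2) = 109.9831 degrees

r = 5.8523, theta = 109.9831 degrees


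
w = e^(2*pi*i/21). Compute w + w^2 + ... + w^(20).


With w = e^(2*pi*i/21), all 21 of the 21th roots of unity w^0 = 1, w, ..., w^(20) sum to 0: 1 + w + ... + w^(20) = (1 - w^21)/(1 - w) = 0 since w^21 = 1, w ≠ 1.
Removing the root 1: w + w^2 + ... + w^(20) = 0 - 1 = -1

Sum = -1


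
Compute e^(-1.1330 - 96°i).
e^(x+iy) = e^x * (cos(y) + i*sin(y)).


e^-1.1330 = 0.3221
cos(-96°) = -0.1045
sin(-96°) = -0.9945
Real = 0.3221*(-0.1045) = -0.0337
Imag = 0.3221*(-0.9945) = -0.3203

-0.0337 - 0.3203i


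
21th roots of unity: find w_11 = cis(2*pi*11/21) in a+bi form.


Angle = 360*11/21 = 188.5714°
a = cos(188.5714°) = -0.9888
b = sin(188.5714°) = -0.1490

-0.9888 - 0.1490i


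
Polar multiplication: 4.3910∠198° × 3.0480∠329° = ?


r = 4.3910 * 3.0480 = 13.3838
theta = 198° + 329° = 527° = 167° (mod 360)

13.3838 cis(167°)


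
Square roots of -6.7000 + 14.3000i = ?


|z| = sqrt(44.89+204.49) = 15.7918
sqrt((|z|+a)/2) = sqrt((15.7918+(-6.7))/2) = sqrt(4.5459) = 2.1321
sqrt((|z|-a)/2) = sqrt((15.7918-(-6.7))/2) = sqrt(11.2459) = 3.3535

±(2.1321 + 3.3535i) i.e. 2.1321 + 3.3535i and -2.1321 - 3.3535i


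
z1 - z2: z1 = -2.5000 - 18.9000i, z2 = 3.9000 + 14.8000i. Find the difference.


Real: -2.5 - 3.9 = -6.4
Imag: -18.9 - 14.8 = -33.7

-6.4000 - 33.7000i


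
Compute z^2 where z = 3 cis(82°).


r^2 = 3^2 = 9
n*theta = 2*82° = 164° = 164° (mod 360)
a = 9*cos(164°) = -8.6514
b = 9*sin(164°) = 2.4807

9 cis(164°) = -8.6514 + 2.4807i


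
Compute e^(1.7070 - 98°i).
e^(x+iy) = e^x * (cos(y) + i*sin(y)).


e^1.7070 = 5.5124
cos(-98°) = -0.13917
sin(-98°) = -0.99027
Real = 5.5124*(-0.13917) = -0.7672
Imag = 5.5124*(-0.99027) = -5.4588

-0.7672 - 5.4588i


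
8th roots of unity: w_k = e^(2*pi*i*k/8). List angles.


The 8th roots of unity are cis(360k/8°) for k=0..7
Angle step = 360/8 = 45°
Primitive root: cis(45°)
Primitive root = 0.7071 + 0.7071i

8 roots at angles: 0°, 45°, 90°, 135°, 180°, 225°, 270°, 315°


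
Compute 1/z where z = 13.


|z|^2 = 169+0 = 169
1/z = (13 - 0i)/169

1/z = 0.0769 + 0i


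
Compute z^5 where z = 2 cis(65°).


r^5 = 2^5 = 32
n*theta = 5*65° = 325° = 325° (mod 360)
a = 32*cos(325°) = 26.2129
b = 32*sin(325°) = -18.3544

32 cis(325°) = 26.2129 - 18.3544i


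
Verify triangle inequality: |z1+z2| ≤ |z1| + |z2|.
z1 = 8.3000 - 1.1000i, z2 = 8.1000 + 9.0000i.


|z1| = sqrt(8.3^2 + (-1.1)^2) = sqrt(70.1) = 8.3726
|z2| = sqrt(8.1^2 + 9^2) = sqrt(146.61) = 12.1083
z1+z2 = 16.4000 + 7.9000i
|z1+z2| = sqrt(331.37) = 18.2036
|z1|+|z2| = 8.3726 + 12.1083 = 20.4809

|z1+z2| = 18.2036 ≤ |z1|+|z2| = 20.4809 (verified)


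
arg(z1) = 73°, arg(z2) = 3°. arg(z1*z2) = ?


arg(z1*z2) = 73° + 3° = 76°
Normalized to (-180°, 180°]: 76°

76°


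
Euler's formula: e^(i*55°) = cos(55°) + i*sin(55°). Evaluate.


cos(55°) = 0.5736
sin(55°) = 0.8192

e^(i*55°) = 0.5736 + 0.8192i


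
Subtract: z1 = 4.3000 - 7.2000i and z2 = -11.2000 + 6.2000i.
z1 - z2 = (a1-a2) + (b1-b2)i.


Real: 4.3 + 11.2 = 15.5
Imag: -7.2 - 6.2 = -13.4

15.5000 - 13.4000i


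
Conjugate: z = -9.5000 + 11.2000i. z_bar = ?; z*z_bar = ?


z_bar = -9.5000 - 11.2000i
z*z_bar = (-9.5)^2 + 11.2^2 = 90.25 + 125.44 = 215.69

z_bar = -9.5000 - 11.2000i, z*z_bar = 215.69


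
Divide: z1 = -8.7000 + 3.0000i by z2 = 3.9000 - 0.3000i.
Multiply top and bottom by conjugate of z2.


Conjugate of z2 = 3.9000 + 0.3000i
Numerator: (-8.7000 + 3.0000i)(3.9000 + 0.3000i) = -34.8300 + 9.0900i
Denominator: 3.9^2 + (-0.3)^2 = 15.3
Result = (-34.8300 + 9.0900i)/15.3

-2.2765 + 0.5941i


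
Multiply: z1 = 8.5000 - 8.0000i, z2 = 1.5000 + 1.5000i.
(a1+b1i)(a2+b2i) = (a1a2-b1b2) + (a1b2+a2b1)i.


Real = 8.5*1.5 - (-8)*1.5 = 12.75 - (-12) = 24.75
Imag = 8.5*1.5 + 1.5*(-8) = 12.75 - (12) = 0.75

24.7500 + 0.7500i


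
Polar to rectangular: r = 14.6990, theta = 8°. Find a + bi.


a = 14.6990*cos(8°) = 14.6990*0.99027 = 14.5560
b = 14.6990*sin(8°) = 14.6990*0.13917 = 2.0457

14.5560 + 2.0457i


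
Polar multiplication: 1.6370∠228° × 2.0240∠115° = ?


r = 1.6370 * 2.0240 = 3.3133
theta = 228° + 115° = 343° = 343° (mod 360)

3.3133 cis(343°)


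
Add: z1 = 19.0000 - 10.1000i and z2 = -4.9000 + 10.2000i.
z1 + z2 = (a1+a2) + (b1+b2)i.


Real: 19 - 4.9 = 14.1
Imag: -10.1 + 10.2 = 0.1

14.1000 + 0.1000i


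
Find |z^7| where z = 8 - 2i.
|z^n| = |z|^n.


|z| = sqrt(64+4) = sqrt(68) = 8.2462
|z^7| = |z|^7 = (sqrt(68))^7 = 68^3 * sqrt(68) = 314432*sqrt(68)

|z^7| = 314432*sqrt(68) ≈ 2592872.6961


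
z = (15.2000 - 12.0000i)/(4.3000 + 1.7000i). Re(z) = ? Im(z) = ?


Multiply by conjugate: (15.2000 - 12.0000i)(4.3000 - 1.7000i) / (4.3^2 + 1.7^2)
Numerator real = 15.2*4.3 - (12)*1.7 = 44.96
Numerator imag = -12*4.3 - 15.2*1.7 = -77.44
Denominator = 21.38
Re(z) = 44.96/21.38 = 2.1029
Im(z) = -77.44/21.38 = -3.6221

Re(z) = 2.1029, Im(z) = -3.6221


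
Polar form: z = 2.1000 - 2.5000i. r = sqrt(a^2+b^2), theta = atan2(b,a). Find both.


r = sqrt(4.41+6.25) = sqrt(10.66) = 3.2650
theta = atan2(-2.5, 2.1) = -49.9697 degrees

r = 3.2650, theta = -49.9697 degrees


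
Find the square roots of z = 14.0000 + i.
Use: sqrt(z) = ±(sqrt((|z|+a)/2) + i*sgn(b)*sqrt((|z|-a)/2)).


|z| = sqrt(196+1) = 14.0357
sqrt((|z|+a)/2) = sqrt((14.0357+14)/2) = sqrt(14.0178) = 3.7440
sqrt((|z|-a)/2) = sqrt((14.0357-14)/2) = sqrt(0.0178) = 0.1335

±(3.7440 + 0.1335i) i.e. 3.7440 + 0.1335i and -3.7440 - 0.1335i


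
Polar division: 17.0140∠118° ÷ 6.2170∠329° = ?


r = 17.0140 / 6.2170 = 2.7367
theta = 118° - 329° = -211° = 149° (mod 360)

2.7367 cis(149°)


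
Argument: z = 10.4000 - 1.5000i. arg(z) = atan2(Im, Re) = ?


Re = 10.4, Im = -1.5
arg = atan2(-1.5, 10.4) = -8.2072 degrees

arg(z) = -8.2072 degrees


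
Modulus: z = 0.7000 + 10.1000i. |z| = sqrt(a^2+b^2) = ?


|z| = sqrt(0.7^2 + 10.1^2) = sqrt(0.49 + 102.01) = sqrt(102.5) = 10.1242

|z| = 10.1242


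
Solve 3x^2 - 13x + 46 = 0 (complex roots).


disc = (-13)^2 - 4*3*46 = 169 - 552 = -383
sqrt(|disc|) = sqrt(383) = 19.5704
Real part = 13/(2*3) = 2.1667
Imag part = 19.5704/(2*3) = 3.2617

2.1667 ± 3.2617i


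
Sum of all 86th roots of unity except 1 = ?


With w = e^(2*pi*i/86), all 86 of the 86th roots of unity w^0 = 1, w, ..., w^(85) sum to 0: 1 + w + ... + w^(85) = (1 - w^86)/(1 - w) = 0 since w^86 = 1, w ≠ 1.
Removing the root 1: w + w^2 + ... + w^(85) = 0 - 1 = -1

Sum = -1


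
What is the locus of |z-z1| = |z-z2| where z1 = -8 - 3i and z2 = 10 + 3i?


Equal distances means the locus is the perpendicular bisector of z1 and z2.
Midpoint = ((-8+10)/2, (-3+3)/2) = (1.0000, 0)

Perpendicular bisector through (1.0000, 0)


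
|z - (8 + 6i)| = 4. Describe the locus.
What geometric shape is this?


|z - z0| = r is a circle with center z0 and radius r.
Center = (8, 6), radius = 4

Circle with center (8, 6) and radius 4


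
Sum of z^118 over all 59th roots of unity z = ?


The roots are w_k = w^k with w = e^(2*pi*i/59), and (w^k)^118 = (w^118)^k.
So S = 1 + u + u^2 + ... + u^(58) with u = w^118.
118 = 2*59 + 0, so 118 is a multiple of 59 and u = (w^59)^2 = 1.
Every one of the 59 terms equals 1: S = 59

S = 59


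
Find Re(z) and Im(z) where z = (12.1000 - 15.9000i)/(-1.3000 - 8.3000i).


Multiply by conjugate: (12.1000 - 15.9000i)(-1.3000 + 8.3000i) / ((-1.3)^2 + (-8.3)^2)
Numerator real = 12.1*(-1.3) - (15.9)*(-8.3) = 116.24
Numerator imag = -15.9*(-1.3) - 12.1*(-8.3) = 121.1
Denominator = 70.58
Re(z) = 116.24/70.58 = 1.6469
Im(z) = 121.1/70.58 = 1.7158

Re(z) = 1.6469, Im(z) = 1.7158


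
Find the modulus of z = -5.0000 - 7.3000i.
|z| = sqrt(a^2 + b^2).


|z| = sqrt((-5)^2 + (-7.3)^2) = sqrt(25 + 53.29) = sqrt(78.29) = 8.8482

|z| = 8.8482


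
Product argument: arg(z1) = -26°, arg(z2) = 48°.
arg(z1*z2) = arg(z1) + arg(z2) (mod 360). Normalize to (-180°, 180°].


arg(z1*z2) = -26° + 48° = 22°
Normalized to (-180°, 180°]: 22°

22°


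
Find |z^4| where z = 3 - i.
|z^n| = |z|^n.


|z| = sqrt(9+1) = sqrt(10) = 3.1623
|z^4| = |z|^4 = (sqrt(10))^4 = 10^2 = 100

|z^4| = 100


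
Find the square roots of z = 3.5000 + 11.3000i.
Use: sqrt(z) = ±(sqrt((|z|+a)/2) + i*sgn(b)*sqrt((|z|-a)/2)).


|z| = sqrt(12.25+127.69) = 11.8296
sqrt((|z|+a)/2) = sqrt((11.8296+3.5)/2) = sqrt(7.6648) = 2.7685
sqrt((|z|-a)/2) = sqrt((11.8296-3.5)/2) = sqrt(4.1648) = 2.0408

±(2.7685 + 2.0408i) i.e. 2.7685 + 2.0408i and -2.7685 - 2.0408i


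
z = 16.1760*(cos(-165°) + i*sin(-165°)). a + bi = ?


a = 16.1760*cos(-165°) = 16.1760*(-0.965926) = -15.6248
b = 16.1760*sin(-165°) = 16.1760*(-0.25882) = -4.1867

-15.6248 - 4.1867i


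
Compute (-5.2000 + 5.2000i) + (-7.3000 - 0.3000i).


Real: -5.2 - 7.3 = -12.5
Imag: 5.2 - 0.3 = 4.9

-12.5000 + 4.9000i


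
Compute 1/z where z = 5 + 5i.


|z|^2 = 25+25 = 50
1/z = (5 - 5i)/50

1/z = 0.1000 - 0.1000i


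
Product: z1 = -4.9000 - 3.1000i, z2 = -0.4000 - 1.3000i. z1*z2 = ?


Real = -4.9*(-0.4) - (-3.1)*(-1.3) = 1.96 - 4.03 = -2.07
Imag = -4.9*(-1.3) - (0.4)*(-3.1) = 6.37 + 1.24 = 7.61

-2.0700 + 7.6100i


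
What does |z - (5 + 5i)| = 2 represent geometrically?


|z - z0| = r is a circle with center z0 and radius r.
Center = (5, 5), radius = 2

Circle with center (5, 5) and radius 2


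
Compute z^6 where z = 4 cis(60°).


r^6 = 4^6 = 4096
n*theta = 6*60° = 360° = 0° (mod 360)
a = 4096*cos(0°) = 4096.0000
b = 4096*sin(0°) = 0

4096 cis(0°) = 4096.0000 + 0i


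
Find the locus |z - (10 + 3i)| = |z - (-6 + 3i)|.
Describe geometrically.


Equal distances means the locus is the perpendicular bisector of z1 and z2.
Midpoint = ((10+(-6))/2, (3+3)/2) = (2.0000, 3.0000)

Perpendicular bisector through (2.0000, 3.0000)


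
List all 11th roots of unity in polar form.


The 11th roots of unity are cis(360k/11°) for k=0..10
Angle step = 360/11 = 32.7273°
Primitive root: cis(32.7273°)
Primitive root = 0.8413 + 0.5406i

11 roots at angles: 0°, 32.7273°, 65.4545°, 98.1818°, 130.9091°, 163.6364°, 196.3636°, 229.0909°, 261.8182°, 294.5455°, 327.2727°


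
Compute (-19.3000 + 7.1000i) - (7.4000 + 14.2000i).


Real: -19.3 - 7.4 = -26.7
Imag: 7.1 - 14.2 = -7.1

-26.7000 - 7.1000i


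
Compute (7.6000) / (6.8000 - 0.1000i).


Conjugate of z2 = 6.8000 + 0.1000i
Numerator: (7.6000)(6.8000 + 0.1000i) = 51.6800 + 0.7600i
Denominator: 6.8^2 + (-0.1)^2 = 46.25
Result = (51.6800 + 0.7600i)/46.25

1.1174 + 0.0164i


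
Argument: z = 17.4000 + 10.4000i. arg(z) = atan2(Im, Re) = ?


Re = 17.4, Im = 10.4
arg = atan2(10.4, 17.4) = 30.8668 degrees

arg(z) = 30.8668 degrees


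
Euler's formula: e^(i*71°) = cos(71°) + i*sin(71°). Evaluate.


cos(71°) = 0.3256
sin(71°) = 0.9455

e^(i*71°) = 0.3256 + 0.9455i


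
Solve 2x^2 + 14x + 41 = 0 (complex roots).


disc = 14^2 - 4*2*41 = 196 - 328 = -132
sqrt(|disc|) = sqrt(132) = 11.4891
Real part = -14/(2*2) = -3.5000
Imag part = 11.4891/(2*2) = 2.8723

-3.5000 ± 2.8723i


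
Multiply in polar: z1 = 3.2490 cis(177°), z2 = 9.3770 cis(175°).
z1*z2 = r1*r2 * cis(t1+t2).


r = 3.2490 * 9.3770 = 30.4659
theta = 177° + 175° = 352° = 352° (mod 360)

30.4659 cis(352°)


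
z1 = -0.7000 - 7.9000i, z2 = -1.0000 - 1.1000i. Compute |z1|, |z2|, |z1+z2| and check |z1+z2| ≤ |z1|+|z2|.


|z1| = sqrt((-0.7)^2 + (-7.9)^2) = sqrt(62.9) = 7.9310
|z2| = sqrt((-1)^2 + (-1.1)^2) = sqrt(2.21) = 1.4866
z1+z2 = -1.7000 - 9.0000i
|z1+z2| = sqrt(83.89) = 9.1591
|z1|+|z2| = 7.9310 + 1.4866 = 9.4176

|z1+z2| = 9.1591 ≤ |z1|+|z2| = 9.4176 (verified)


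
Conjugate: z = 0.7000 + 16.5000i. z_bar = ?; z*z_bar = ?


z_bar = 0.7000 - 16.5000i
z*z_bar = 0.7^2 + 16.5^2 = 0.49 + 272.25 = 272.74

z_bar = 0.7000 - 16.5000i, z*z_bar = 272.74


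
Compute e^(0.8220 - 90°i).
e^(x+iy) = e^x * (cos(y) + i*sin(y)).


e^0.8220 = 2.2750
cos(-90°) = 0
sin(-90°) = -1
Real = 2.2750*0 = 0
Imag = 2.2750*(-1) = -2.2750

0 - 2.2750i


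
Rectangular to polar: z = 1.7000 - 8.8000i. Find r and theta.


r = sqrt(2.89+77.44) = sqrt(80.33) = 8.9627
theta = atan2(-8.8, 1.7) = -79.0662 degrees

r = 8.9627, theta = -79.0662 degrees


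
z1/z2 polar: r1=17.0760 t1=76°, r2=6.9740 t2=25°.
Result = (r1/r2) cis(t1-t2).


r = 17.0760 / 6.9740 = 2.4485
theta = 76° - 25° = 51° = 51° (mod 360)

2.4485 cis(51°)


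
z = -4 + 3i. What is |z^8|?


|z| = sqrt(16+9) = sqrt(25) = 5
|z^8| = |z|^8 = 5^8 = 390625

|z^8| = 390625


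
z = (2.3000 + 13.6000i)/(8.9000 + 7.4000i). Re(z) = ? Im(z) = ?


Multiply by conjugate: (2.3000 + 13.6000i)(8.9000 - 7.4000i) / (8.9^2 + 7.4^2)
Numerator real = 2.3*8.9 + 13.6*7.4 = 121.11
Numerator imag = 13.6*8.9 - 2.3*7.4 = 104.02
Denominator = 133.97
Re(z) = 121.11/133.97 = 0.9040
Im(z) = 104.02/133.97 = 0.7764

Re(z) = 0.9040, Im(z) = 0.7764


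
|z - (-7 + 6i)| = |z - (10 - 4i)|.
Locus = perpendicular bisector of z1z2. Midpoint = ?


Equal distances means the locus is the perpendicular bisector of z1 and z2.
Midpoint = ((-7+10)/2, (6+(-4))/2) = (1.5000, 1.0000)

Perpendicular bisector through (1.5000, 1.0000)


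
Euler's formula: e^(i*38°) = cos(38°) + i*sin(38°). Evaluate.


cos(38°) = 0.7880
sin(38°) = 0.6157

e^(i*38°) = 0.7880 + 0.6157i


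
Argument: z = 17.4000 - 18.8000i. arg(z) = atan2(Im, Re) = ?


Re = 17.4, Im = -18.8
arg = atan2(-18.8, 17.4) = -47.2148 degrees

arg(z) = -47.2148 degrees


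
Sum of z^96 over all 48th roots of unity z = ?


The roots are w_k = w^k with w = e^(2*pi*i/48), and (w^k)^96 = (w^96)^k.
So S = 1 + u + u^2 + ... + u^(47) with u = w^96.
96 = 2*48 + 0, so 96 is a multiple of 48 and u = (w^48)^2 = 1.
Every one of the 48 terms equals 1: S = 48

S = 48


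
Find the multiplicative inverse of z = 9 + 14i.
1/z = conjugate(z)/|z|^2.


|z|^2 = 81+196 = 277
1/z = (9 - 14i)/277

1/z = 0.0325 - 0.0505i


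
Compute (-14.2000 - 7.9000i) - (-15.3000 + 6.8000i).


Real: -14.2 + 15.3 = 1.1
Imag: -7.9 - 6.8 = -14.7

1.1000 - 14.7000i


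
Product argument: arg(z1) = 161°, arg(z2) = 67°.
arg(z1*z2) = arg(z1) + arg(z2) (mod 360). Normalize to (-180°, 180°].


arg(z1*z2) = 161° + 67° = 228°
Normalized to (-180°, 180°]: -132°

-132°


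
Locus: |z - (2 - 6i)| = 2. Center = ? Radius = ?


|z - z0| = r is a circle with center z0 and radius r.
Center = (2, -6), radius = 2

Circle with center (2, -6) and radius 2


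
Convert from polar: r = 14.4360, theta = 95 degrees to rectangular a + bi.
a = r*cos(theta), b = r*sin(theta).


a = 14.4360*cos(95°) = 14.4360*(-0.08716) = -1.2582
b = 14.4360*sin(95°) = 14.4360*0.9962 = 14.3811

-1.2582 + 14.3811i


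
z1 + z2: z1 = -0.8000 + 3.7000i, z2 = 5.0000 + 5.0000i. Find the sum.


Real: -0.8 + 5 = 4.2
Imag: 3.7 + 5 = 8.7

4.2000 + 8.7000i


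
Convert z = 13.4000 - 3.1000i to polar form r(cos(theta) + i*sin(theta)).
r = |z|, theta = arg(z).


r = sqrt(179.56+9.61) = sqrt(189.17) = 13.7539
theta = atan2(-3.1, 13.4) = -13.0258 degrees

r = 13.7539, theta = -13.0258 degrees


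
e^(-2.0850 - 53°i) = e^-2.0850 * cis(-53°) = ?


e^-2.0850 = 0.1243
cos(-53°) = 0.6018
sin(-53°) = -0.7986
Real = 0.1243*0.6018 = 0.0748
Imag = 0.1243*(-0.7986) = -0.0993

0.0748 - 0.0993i


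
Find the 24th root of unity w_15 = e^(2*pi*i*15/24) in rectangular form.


Angle = 360*15/24 = 225°
a = cos(225°) = -0.7071
b = sin(225°) = -0.7071

-0.7071 - 0.7071i


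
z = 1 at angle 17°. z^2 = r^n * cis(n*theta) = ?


r^2 = 1^2 = 1
n*theta = 2*17° = 34° = 34° (mod 360)
a = 1*cos(34°) = 0.8290
b = 1*sin(34°) = 0.5592

1 cis(34°) = 0.8290 + 0.5592i


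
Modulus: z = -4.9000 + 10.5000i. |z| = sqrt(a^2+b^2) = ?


|z| = sqrt((-4.9)^2 + 10.5^2) = sqrt(24.01 + 110.25) = sqrt(134.26) = 11.5871

|z| = 11.5871


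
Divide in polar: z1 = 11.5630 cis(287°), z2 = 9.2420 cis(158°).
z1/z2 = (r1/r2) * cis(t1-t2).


r = 11.5630 / 9.2420 = 1.2511
theta = 287° - 158° = 129° = 129° (mod 360)

1.2511 cis(129°)


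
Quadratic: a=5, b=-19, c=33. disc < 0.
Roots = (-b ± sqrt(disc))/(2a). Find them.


disc = (-19)^2 - 4*5*33 = 361 - 660 = -299
sqrt(|disc|) = sqrt(299) = 17.2916
Real part = 19/(2*5) = 1.9000
Imag part = 17.2916/(2*5) = 1.7292

1.9000 ± 1.7292i


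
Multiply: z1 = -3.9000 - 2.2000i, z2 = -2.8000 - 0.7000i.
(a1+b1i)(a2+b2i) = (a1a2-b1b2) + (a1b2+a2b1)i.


Real = -3.9*(-2.8) - (-2.2)*(-0.7) = 10.92 - 1.54 = 9.38
Imag = -3.9*(-0.7) - (2.8)*(-2.2) = 2.73 + 6.16 = 8.89

9.3800 + 8.8900i


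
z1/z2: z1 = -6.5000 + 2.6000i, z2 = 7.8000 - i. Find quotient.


Conjugate of z2 = 7.8000 + i
Numerator: (-6.5000 + 2.6000i)(7.8000 + i) = -53.3000 + 13.7800i
Denominator: 7.8^2 + (-1)^2 = 61.84
Result = (-53.3000 + 13.7800i)/61.84

-0.8619 + 0.2228i


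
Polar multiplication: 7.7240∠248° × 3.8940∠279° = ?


r = 7.7240 * 3.8940 = 30.0773
theta = 248° + 279° = 527° = 167° (mod 360)

30.0773 cis(167°)


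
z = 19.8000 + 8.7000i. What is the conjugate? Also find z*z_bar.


z_bar = 19.8000 - 8.7000i
z*z_bar = 19.8^2 + 8.7^2 = 392.04 + 75.69 = 467.73

z_bar = 19.8000 - 8.7000i, z*z_bar = 467.73


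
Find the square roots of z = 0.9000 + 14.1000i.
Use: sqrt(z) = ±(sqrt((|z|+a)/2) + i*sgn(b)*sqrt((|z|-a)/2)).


|z| = sqrt(0.81+198.81) = 14.1287
sqrt((|z|+a)/2) = sqrt((14.1287+0.9)/2) = sqrt(7.5143) = 2.7412
sqrt((|z|-a)/2) = sqrt((14.1287-0.9)/2) = sqrt(6.6143) = 2.5718

±(2.7412 + 2.5718i) i.e. 2.7412 + 2.5718i and -2.7412 - 2.5718i


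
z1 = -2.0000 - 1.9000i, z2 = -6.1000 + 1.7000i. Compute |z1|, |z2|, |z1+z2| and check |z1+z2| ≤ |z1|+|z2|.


|z1| = sqrt((-2)^2 + (-1.9)^2) = sqrt(7.61) = 2.7586
|z2| = sqrt((-6.1)^2 + 1.7^2) = sqrt(40.1) = 6.3325
z1+z2 = -8.1000 - 0.2000i
|z1+z2| = sqrt(65.65) = 8.1025
|z1|+|z2| = 2.7586 + 6.3325 = 9.0911

|z1+z2| = 8.1025 ≤ |z1|+|z2| = 9.0911 (verified)


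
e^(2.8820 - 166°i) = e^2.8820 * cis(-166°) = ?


e^2.8820 = 17.8499
cos(-166°) = -0.970296
sin(-166°) = -0.241922
Real = 17.8499*(-0.970296) = -17.3197
Imag = 17.8499*(-0.241922) = -4.3183

-17.3197 - 4.3183i


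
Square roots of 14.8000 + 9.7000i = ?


|z| = sqrt(219.04+94.09) = 17.6955
sqrt((|z|+a)/2) = sqrt((17.6955+14.8)/2) = sqrt(16.2477) = 4.0308
sqrt((|z|-a)/2) = sqrt((17.6955-14.8)/2) = sqrt(1.4477) = 1.2032

±(4.0308 + 1.2032i) i.e. 4.0308 + 1.2032i and -4.0308 - 1.2032i


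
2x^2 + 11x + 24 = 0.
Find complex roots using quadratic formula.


disc = 11^2 - 4*2*24 = 121 - 192 = -71
sqrt(|disc|) = sqrt(71) = 8.4261
Real part = -11/(2*2) = -2.7500
Imag part = 8.4261/(2*2) = 2.1065

-2.7500 ± 2.1065i


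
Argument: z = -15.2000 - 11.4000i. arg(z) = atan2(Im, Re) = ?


Re = -15.2, Im = -11.4
arg = atan2(-11.4, -15.2) = -143.1301 degrees

arg(z) = -143.1301 degrees


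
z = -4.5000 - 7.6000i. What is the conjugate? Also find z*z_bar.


z_bar = -4.5000 + 7.6000i
z*z_bar = (-4.5)^2 + (-7.6)^2 = 20.25 + 57.76 = 78.01

z_bar = -4.5000 + 7.6000i, z*z_bar = 78.01


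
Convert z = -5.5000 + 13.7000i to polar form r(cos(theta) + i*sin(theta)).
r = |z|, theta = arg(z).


r = sqrt(30.25+187.69) = sqrt(217.94) = 14.7628
theta = atan2(13.7, -5.5) = 111.8735 degrees

r = 14.7628, theta = 111.8735 degrees


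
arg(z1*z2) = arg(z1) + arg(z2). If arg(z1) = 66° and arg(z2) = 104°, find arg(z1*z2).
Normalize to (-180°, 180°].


arg(z1*z2) = 66° + 104° = 170°
Normalized to (-180°, 180°]: 170°

170°


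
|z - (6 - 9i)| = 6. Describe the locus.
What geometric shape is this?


|z - z0| = r is a circle with center z0 and radius r.
Center = (6, -9), radius = 6

Circle with center (6, -9) and radius 6


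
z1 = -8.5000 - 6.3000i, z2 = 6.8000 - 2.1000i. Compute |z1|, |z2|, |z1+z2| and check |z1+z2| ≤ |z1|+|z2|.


|z1| = sqrt((-8.5)^2 + (-6.3)^2) = sqrt(111.94) = 10.5802
|z2| = sqrt(6.8^2 + (-2.1)^2) = sqrt(50.65) = 7.1169
z1+z2 = -1.7000 - 8.4000i
|z1+z2| = sqrt(73.45) = 8.5703
|z1|+|z2| = 10.5802 + 7.1169 = 17.6971

|z1+z2| = 8.5703 ≤ |z1|+|z2| = 17.6971 (verified)


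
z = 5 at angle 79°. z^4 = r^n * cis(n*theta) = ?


r^4 = 5^4 = 625
n*theta = 4*79° = 316° = 316° (mod 360)
a = 625*cos(316°) = 449.5874
b = 625*sin(316°) = -434.1615

625 cis(316°) = 449.5874 - 434.1615i


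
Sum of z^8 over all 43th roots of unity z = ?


The roots are w_k = w^k with w = e^(2*pi*i/43), and (w^k)^8 = (w^8)^k.
So S = 1 + u + u^2 + ... + u^(42) with u = w^8.
8 = 0*43 + 8, so 8 is not a multiple of 43: u = w^8 ≠ 1 (w is a primitive 43th root), while u^43 = (w^43)^8 = 1.
Geometric series: S = (1 - u^43)/(1 - u) = (1 - 1)/(1 - u) = 0

S = 0


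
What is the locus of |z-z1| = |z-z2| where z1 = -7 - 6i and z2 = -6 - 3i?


Equal distances means the locus is the perpendicular bisector of z1 and z2.
Midpoint = ((-7+(-6))/2, (-6+(-3))/2) = (-6.5000, -4.5000)

Perpendicular bisector through (-6.5000, -4.5000)


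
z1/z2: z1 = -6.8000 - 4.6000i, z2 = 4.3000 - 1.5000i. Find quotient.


Conjugate of z2 = 4.3000 + 1.5000i
Numerator: (-6.8000 - 4.6000i)(4.3000 + 1.5000i) = -22.3400 - 29.9800i
Denominator: 4.3^2 + (-1.5)^2 = 20.74
Result = (-22.3400 - 29.9800i)/20.74

-1.0771 - 1.4455i


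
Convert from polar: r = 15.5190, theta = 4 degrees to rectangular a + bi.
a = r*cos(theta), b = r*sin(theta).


a = 15.5190*cos(4°) = 15.5190*0.997564 = 15.4812
b = 15.5190*sin(4°) = 15.5190*0.06976 = 1.0826

15.4812 + 1.0826i


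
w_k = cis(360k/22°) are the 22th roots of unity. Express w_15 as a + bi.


Angle = 360*15/22 = 245.4545°
a = cos(245.4545°) = -0.4154
b = sin(245.4545°) = -0.9096

-0.4154 - 0.9096i


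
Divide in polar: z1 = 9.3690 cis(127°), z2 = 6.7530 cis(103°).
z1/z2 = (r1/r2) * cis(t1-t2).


r = 9.3690 / 6.7530 = 1.3874
theta = 127° - 103° = 24° = 24° (mod 360)

1.3874 cis(24°)


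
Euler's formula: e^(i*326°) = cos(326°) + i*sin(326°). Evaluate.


cos(326°) = 0.8290
sin(326°) = -0.5592

e^(i*326°) = 0.8290 - 0.5592i


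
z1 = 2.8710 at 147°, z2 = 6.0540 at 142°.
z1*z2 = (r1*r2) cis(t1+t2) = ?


r = 2.8710 * 6.0540 = 17.3810
theta = 147° + 142° = 289° = 289° (mod 360)

17.3810 cis(289°)


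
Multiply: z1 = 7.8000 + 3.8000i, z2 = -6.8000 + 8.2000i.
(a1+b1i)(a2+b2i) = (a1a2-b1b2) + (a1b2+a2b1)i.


Real = 7.8*(-6.8) - 3.8*8.2 = -53.04 - 31.16 = -84.2
Imag = 7.8*8.2 - (6.8)*3.8 = 63.96 - (25.84) = 38.12

-84.2000 + 38.1200i


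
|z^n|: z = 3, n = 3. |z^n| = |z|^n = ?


|z| = sqrt(9+0) = sqrt(9) = 3
|z^3| = |z|^3 = 3^3 = 27

|z^3| = 27


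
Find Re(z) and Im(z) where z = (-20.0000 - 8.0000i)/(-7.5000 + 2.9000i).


Multiply by conjugate: (-20.0000 - 8.0000i)(-7.5000 - 2.9000i) / ((-7.5)^2 + 2.9^2)
Numerator real = -20*(-7.5) - (8)*2.9 = 126.8
Numerator imag = -8*(-7.5) - (-20)*2.9 = 118
Denominator = 64.66
Re(z) = 126.8/64.66 = 1.9610
Im(z) = 118/64.66 = 1.8249

Re(z) = 1.9610, Im(z) = 1.8249


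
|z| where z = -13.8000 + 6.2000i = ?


|z| = sqrt((-13.8)^2 + 6.2^2) = sqrt(190.44 + 38.44) = sqrt(228.88) = 15.1288

|z| = 15.1288


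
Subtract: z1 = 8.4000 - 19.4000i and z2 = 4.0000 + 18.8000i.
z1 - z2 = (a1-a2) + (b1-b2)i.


Real: 8.4 - 4 = 4.4
Imag: -19.4 - 18.8 = -38.2

4.4000 - 38.2000i


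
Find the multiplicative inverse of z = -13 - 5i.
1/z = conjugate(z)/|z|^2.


|z|^2 = 169+25 = 194
1/z = (-13 + 5i)/194

1/z = -0.0670 + 0.0258i


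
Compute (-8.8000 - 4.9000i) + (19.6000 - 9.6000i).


Real: -8.8 + 19.6 = 10.8
Imag: -4.9 - 9.6 = -14.5

10.8000 - 14.5000i


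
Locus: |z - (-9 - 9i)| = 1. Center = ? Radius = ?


|z - z0| = r is a circle with center z0 and radius r.
Center = (-9, -9), radius = 1

Circle with center (-9, -9) and radius 1


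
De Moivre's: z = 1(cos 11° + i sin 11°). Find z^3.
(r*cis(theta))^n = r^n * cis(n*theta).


r^3 = 1^3 = 1
n*theta = 3*11° = 33° = 33° (mod 360)
a = 1*cos(33°) = 0.8387
b = 1*sin(33°) = 0.5446

1 cis(33°) = 0.8387 + 0.5446i


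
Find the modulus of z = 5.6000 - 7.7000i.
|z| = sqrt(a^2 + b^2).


|z| = sqrt(5.6^2 + (-7.7)^2) = sqrt(31.36 + 59.29) = sqrt(90.65) = 9.5210

|z| = 9.5210


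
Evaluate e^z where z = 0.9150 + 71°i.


e^0.9150 = 2.4968
cos(71°) = 0.32557
sin(71°) = 0.9455
Real = 2.4968*0.32557 = 0.8129
Imag = 2.4968*0.9455 = 2.3607

0.8129 + 2.3607i


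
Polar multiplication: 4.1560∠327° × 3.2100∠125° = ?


r = 4.1560 * 3.2100 = 13.3408
theta = 327° + 125° = 452° = 92° (mod 360)

13.3408 cis(92°)


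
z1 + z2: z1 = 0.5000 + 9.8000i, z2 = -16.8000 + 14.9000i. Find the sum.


Real: 0.5 - 16.8 = -16.3
Imag: 9.8 + 14.9 = 24.7

-16.3000 + 24.7000i


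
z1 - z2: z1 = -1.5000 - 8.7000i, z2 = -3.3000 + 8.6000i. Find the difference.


Real: -1.5 + 3.3 = 1.8
Imag: -8.7 - 8.6 = -17.3

1.8000 - 17.3000i


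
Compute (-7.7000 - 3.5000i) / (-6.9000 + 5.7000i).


Conjugate of z2 = -6.9000 - 5.7000i
Numerator: (-7.7000 - 3.5000i)(-6.9000 - 5.7000i) = 33.1800 + 68.0400i
Denominator: (-6.9)^2 + 5.7^2 = 80.1
Result = (33.1800 + 68.0400i)/80.1

0.4142 + 0.8494i


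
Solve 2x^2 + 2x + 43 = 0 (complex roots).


disc = 2^2 - 4*2*43 = 4 - 344 = -340
sqrt(|disc|) = sqrt(340) = 18.4391
Real part = -2/(2*2) = -0.5000
Imag part = 18.4391/(2*2) = 4.6098

-0.5000 ± 4.6098i


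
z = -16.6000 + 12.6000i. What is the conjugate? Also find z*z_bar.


z_bar = -16.6000 - 12.6000i
z*z_bar = (-16.6)^2 + 12.6^2 = 275.56 + 158.76 = 434.32

z_bar = -16.6000 - 12.6000i, z*z_bar = 434.32


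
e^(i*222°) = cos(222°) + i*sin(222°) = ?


cos(222°) = -0.7431
sin(222°) = -0.6691

e^(i*222°) = -0.7431 - 0.6691i


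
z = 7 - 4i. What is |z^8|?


|z| = sqrt(49+16) = sqrt(65) = 8.0623
|z^8| = |z|^8 = (sqrt(65))^8 = 65^4 = 17850625

|z^8| = 17850625


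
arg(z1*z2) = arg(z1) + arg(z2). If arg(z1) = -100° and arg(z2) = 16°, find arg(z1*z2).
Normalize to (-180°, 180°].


arg(z1*z2) = -100° + 16° = -84°
Normalized to (-180°, 180°]: -84°

-84°


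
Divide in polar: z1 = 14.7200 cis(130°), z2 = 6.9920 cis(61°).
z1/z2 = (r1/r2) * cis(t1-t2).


r = 14.7200 / 6.9920 = 2.1053
theta = 130° - 61° = 69° = 69° (mod 360)

2.1053 cis(69°)


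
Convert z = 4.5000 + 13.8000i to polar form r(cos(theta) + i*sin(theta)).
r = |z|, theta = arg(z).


r = sqrt(20.25+190.44) = sqrt(210.69) = 14.5152
theta = atan2(13.8, 4.5) = 71.9395 degrees

r = 14.5152, theta = 71.9395 degrees


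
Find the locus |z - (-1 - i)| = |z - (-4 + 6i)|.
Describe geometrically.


Equal distances means the locus is the perpendicular bisector of z1 and z2.
Midpoint = ((-1+(-4))/2, (-1+6)/2) = (-2.5000, 2.5000)

Perpendicular bisector through (-2.5000, 2.5000)


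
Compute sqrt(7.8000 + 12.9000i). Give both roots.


|z| = sqrt(60.84+166.41) = 15.0748
sqrt((|z|+a)/2) = sqrt((15.0748+7.8)/2) = sqrt(11.4374) = 3.3819
sqrt((|z|-a)/2) = sqrt((15.0748-7.8)/2) = sqrt(3.6374) = 1.9072

±(3.3819 + 1.9072i) i.e. 3.3819 + 1.9072i and -3.3819 - 1.9072i


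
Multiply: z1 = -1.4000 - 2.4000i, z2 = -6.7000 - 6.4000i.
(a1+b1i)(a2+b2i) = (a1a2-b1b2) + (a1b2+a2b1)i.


Real = -1.4*(-6.7) - (-2.4)*(-6.4) = 9.38 - 15.36 = -5.98
Imag = -1.4*(-6.4) - (6.7)*(-2.4) = 8.96 + 16.08 = 25.04

-5.9800 + 25.0400i


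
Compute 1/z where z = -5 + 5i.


|z|^2 = 25+25 = 50
1/z = (-5 - 5i)/50

1/z = -0.1000 - 0.1000i


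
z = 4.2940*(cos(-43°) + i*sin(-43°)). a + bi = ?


a = 4.2940*cos(-43°) = 4.2940*0.73135 = 3.1404
b = 4.2940*sin(-43°) = 4.2940*(-0.682) = -2.9285

3.1404 - 2.9285i


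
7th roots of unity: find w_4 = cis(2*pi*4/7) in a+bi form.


Angle = 360*4/7 = 205.7143°
a = cos(205.7143°) = -0.9010
b = sin(205.7143°) = -0.4339

-0.9010 - 0.4339i


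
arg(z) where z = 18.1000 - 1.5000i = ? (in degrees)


Re = 18.1, Im = -1.5
arg = atan2(-1.5, 18.1) = -4.7374 degrees

arg(z) = -4.7374 degrees


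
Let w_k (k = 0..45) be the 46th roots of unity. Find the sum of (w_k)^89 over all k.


The roots are w_k = w^k with w = e^(2*pi*i/46), and (w^k)^89 = (w^89)^k.
So S = 1 + u + u^2 + ... + u^(45) with u = w^89.
89 = 1*46 + 43, so 89 is not a multiple of 46: u = (w^46)^1 * w^43 = w^43 ≠ 1 (w is a primitive 46th root), while u^46 = (w^46)^89 = 1.
Geometric series: S = (1 - u^46)/(1 - u) = (1 - 1)/(1 - u) = 0

S = 0


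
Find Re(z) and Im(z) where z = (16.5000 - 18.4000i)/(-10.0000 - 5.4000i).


Multiply by conjugate: (16.5000 - 18.4000i)(-10.0000 + 5.4000i) / ((-10)^2 + (-5.4)^2)
Numerator real = 16.5*(-10) - (18.4)*(-5.4) = -65.64
Numerator imag = -18.4*(-10) - 16.5*(-5.4) = 273.1
Denominator = 129.16
Re(z) = -65.64/129.16 = -0.5082
Im(z) = 273.1/129.16 = 2.1144

Re(z) = -0.5082, Im(z) = 2.1144


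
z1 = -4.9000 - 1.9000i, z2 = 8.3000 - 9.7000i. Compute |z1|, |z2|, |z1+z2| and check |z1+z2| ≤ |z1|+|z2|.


|z1| = sqrt((-4.9)^2 + (-1.9)^2) = sqrt(27.62) = 5.2555
|z2| = sqrt(8.3^2 + (-9.7)^2) = sqrt(162.98) = 12.7664
z1+z2 = 3.4000 - 11.6000i
|z1+z2| = sqrt(146.12) = 12.0880
|z1|+|z2| = 5.2555 + 12.7664 = 18.0219

|z1+z2| = 12.0880 ≤ |z1|+|z2| = 18.0219 (verified)


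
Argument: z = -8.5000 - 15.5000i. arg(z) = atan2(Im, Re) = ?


Re = -8.5, Im = -15.5
arg = atan2(-15.5, -8.5) = -118.7398 degrees

arg(z) = -118.7398 degrees


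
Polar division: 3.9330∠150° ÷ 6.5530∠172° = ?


r = 3.9330 / 6.5530 = 0.6002
theta = 150° - 172° = -22° = 338° (mod 360)

0.6002 cis(338°)


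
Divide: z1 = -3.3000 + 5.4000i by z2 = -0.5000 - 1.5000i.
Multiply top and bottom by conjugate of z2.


Conjugate of z2 = -0.5000 + 1.5000i
Numerator: (-3.3000 + 5.4000i)(-0.5000 + 1.5000i) = -6.4500 - 7.6500i
Denominator: (-0.5)^2 + (-1.5)^2 = 2.5
Result = (-6.4500 - 7.6500i)/2.5

-2.5800 - 3.0600i


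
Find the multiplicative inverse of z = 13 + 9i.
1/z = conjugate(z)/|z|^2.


|z|^2 = 169+81 = 250
1/z = (13 - 9i)/250

1/z = 0.0520 - 0.0360i


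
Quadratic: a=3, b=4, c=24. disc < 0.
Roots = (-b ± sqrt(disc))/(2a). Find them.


disc = 4^2 - 4*3*24 = 16 - 288 = -272
sqrt(|disc|) = sqrt(272) = 16.4924
Real part = -4/(2*3) = -0.6667
Imag part = 16.4924/(2*3) = 2.7487

-0.6667 ± 2.7487i


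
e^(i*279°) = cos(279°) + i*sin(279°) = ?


cos(279°) = 0.1564
sin(279°) = -0.9877

e^(i*279°) = 0.1564 - 0.9877i


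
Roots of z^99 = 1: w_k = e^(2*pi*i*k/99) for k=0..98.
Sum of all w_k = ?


The sum of all 99th roots of unity is 0.
Geometric series: (1 - w^99)/(1 - w) = (1-1)/(1-w) = 0 since w^99 = 1, w ≠ 1.
Alternatively: coefficient of z^98 in z^99 - 1 is 0.

0


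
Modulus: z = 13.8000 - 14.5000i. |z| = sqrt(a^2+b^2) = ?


|z| = sqrt(13.8^2 + (-14.5)^2) = sqrt(190.44 + 210.25) = sqrt(400.69) = 20.0172

|z| = 20.0172


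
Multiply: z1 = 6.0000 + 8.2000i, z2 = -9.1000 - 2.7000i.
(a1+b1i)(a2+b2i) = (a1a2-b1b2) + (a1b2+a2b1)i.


Real = 6*(-9.1) - 8.2*(-2.7) = -54.6 - (-22.14) = -32.46
Imag = 6*(-2.7) - (9.1)*8.2 = -16.2 - (74.62) = -90.82

-32.4600 - 90.8200i


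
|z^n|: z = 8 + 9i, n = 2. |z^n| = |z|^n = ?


|z| = sqrt(64+81) = sqrt(145) = 12.0416
|z^2| = |z|^2 = (sqrt(145))^2 = 145

|z^2| = 145


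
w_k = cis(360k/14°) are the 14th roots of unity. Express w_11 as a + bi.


Angle = 360*11/14 = 282.8571°
a = cos(282.8571°) = 0.2225
b = sin(282.8571°) = -0.9749

0.2225 - 0.9749i


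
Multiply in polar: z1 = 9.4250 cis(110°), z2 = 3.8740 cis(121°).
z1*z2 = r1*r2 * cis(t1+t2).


r = 9.4250 * 3.8740 = 36.5125
theta = 110° + 121° = 231° = 231° (mod 360)

36.5125 cis(231°)


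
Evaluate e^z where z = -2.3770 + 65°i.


e^-2.3770 = 0.0928
cos(65°) = 0.4226
sin(65°) = 0.9063
Real = 0.0928*0.4226 = 0.0392
Imag = 0.0928*0.9063 = 0.0841

0.0392 + 0.0841i


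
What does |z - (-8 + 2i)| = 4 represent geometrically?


|z - z0| = r is a circle with center z0 and radius r.
Center = (-8, 2), radius = 4

Circle with center (-8, 2) and radius 4


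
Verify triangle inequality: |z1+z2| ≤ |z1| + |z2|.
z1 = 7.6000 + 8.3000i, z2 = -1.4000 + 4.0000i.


|z1| = sqrt(7.6^2 + 8.3^2) = sqrt(126.65) = 11.2539
|z2| = sqrt((-1.4)^2 + 4^2) = sqrt(17.96) = 4.2379
z1+z2 = 6.2000 + 12.3000i
|z1+z2| = sqrt(189.73) = 13.7743
|z1|+|z2| = 11.2539 + 4.2379 = 15.4918

|z1+z2| = 13.7743 ≤ |z1|+|z2| = 15.4918 (verified)


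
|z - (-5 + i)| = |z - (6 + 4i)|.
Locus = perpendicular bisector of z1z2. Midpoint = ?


Equal distances means the locus is the perpendicular bisector of z1 and z2.
Midpoint = ((-5+6)/2, (1+4)/2) = (0.5000, 2.5000)

Perpendicular bisector through (0.5000, 2.5000)


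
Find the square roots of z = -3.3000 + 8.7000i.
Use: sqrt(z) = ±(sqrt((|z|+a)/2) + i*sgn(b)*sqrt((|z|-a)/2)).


|z| = sqrt(10.89+75.69) = 9.3048
sqrt((|z|+a)/2) = sqrt((9.3048+(-3.3))/2) = sqrt(3.0024) = 1.7327
sqrt((|z|-a)/2) = sqrt((9.3048-(-3.3))/2) = sqrt(6.3024) = 2.5105

±(1.7327 + 2.5105i) i.e. 1.7327 + 2.5105i and -1.7327 - 2.5105i


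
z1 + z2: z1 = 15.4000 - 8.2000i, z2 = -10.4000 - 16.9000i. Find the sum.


Real: 15.4 - 10.4 = 5
Imag: -8.2 - 16.9 = -25.1

5.0000 - 25.1000i


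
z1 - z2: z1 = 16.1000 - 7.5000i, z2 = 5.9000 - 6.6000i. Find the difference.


Real: 16.1 - 5.9 = 10.2
Imag: -7.5 + 6.6 = -0.9

10.2000 - 0.9000i


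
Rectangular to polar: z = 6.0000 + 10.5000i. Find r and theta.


r = sqrt(36+110.25) = sqrt(146.25) = 12.0934
theta = atan2(10.5, 6) = 60.2551 degrees

r = 12.0934, theta = 60.2551 degrees


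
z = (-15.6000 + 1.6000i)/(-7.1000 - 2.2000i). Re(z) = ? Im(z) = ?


Multiply by conjugate: (-15.6000 + 1.6000i)(-7.1000 + 2.2000i) / ((-7.1)^2 + (-2.2)^2)
Numerator real = -15.6*(-7.1) + 1.6*(-2.2) = 107.24
Numerator imag = 1.6*(-7.1) - (-15.6)*(-2.2) = -45.68
Denominator = 55.25
Re(z) = 107.24/55.25 = 1.9410
Im(z) = -45.68/55.25 = -0.8268

Re(z) = 1.9410, Im(z) = -0.8268


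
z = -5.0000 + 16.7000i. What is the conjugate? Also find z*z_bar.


z_bar = -5.0000 - 16.7000i
z*z_bar = (-5)^2 + 16.7^2 = 25 + 278.89 = 303.89

z_bar = -5.0000 - 16.7000i, z*z_bar = 303.89


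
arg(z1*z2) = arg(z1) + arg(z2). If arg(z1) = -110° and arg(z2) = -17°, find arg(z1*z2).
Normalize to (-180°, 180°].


arg(z1*z2) = -110° - 17° = -127°
Normalized to (-180°, 180°]: -127°

-127°


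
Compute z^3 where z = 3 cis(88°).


r^3 = 3^3 = 27
n*theta = 3*88° = 264° = 264° (mod 360)
a = 27*cos(264°) = -2.8223
b = 27*sin(264°) = -26.8521

27 cis(264°) = -2.8223 - 26.8521i


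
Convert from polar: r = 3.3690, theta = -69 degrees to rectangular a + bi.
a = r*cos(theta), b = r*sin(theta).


a = 3.3690*cos(-69°) = 3.3690*0.35837 = 1.2073
b = 3.3690*sin(-69°) = 3.3690*(-0.93358) = -3.1452

1.2073 - 3.1452i


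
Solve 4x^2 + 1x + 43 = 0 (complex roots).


disc = 1^2 - 4*4*43 = 1 - 688 = -687
sqrt(|disc|) = sqrt(687) = 26.2107
Real part = -1/(2*4) = -0.1250
Imag part = 26.2107/(2*4) = 3.2763

-0.1250 ± 3.2763i


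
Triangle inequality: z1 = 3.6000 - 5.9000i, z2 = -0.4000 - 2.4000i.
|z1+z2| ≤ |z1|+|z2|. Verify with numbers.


|z1| = sqrt(3.6^2 + (-5.9)^2) = sqrt(47.77) = 6.9116
|z2| = sqrt((-0.4)^2 + (-2.4)^2) = sqrt(5.92) = 2.4331
z1+z2 = 3.2000 - 8.3000i
|z1+z2| = sqrt(79.13) = 8.8955
|z1|+|z2| = 6.9116 + 2.4331 = 9.3447

|z1+z2| = 8.8955 ≤ |z1|+|z2| = 9.3447 (verified)
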